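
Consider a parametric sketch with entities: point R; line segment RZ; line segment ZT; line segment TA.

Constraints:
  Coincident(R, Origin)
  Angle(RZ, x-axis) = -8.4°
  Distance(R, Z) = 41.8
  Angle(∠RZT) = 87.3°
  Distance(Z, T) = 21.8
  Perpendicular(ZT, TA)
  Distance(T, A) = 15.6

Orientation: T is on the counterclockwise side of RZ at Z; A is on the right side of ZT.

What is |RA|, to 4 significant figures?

60.69

R is at the origin; RZ runs at -8.4° with length 41.8, so Z = 41.8·(cos -8.4°, sin -8.4°) = (41.35, -6.106). ∠RZT = 87.3°, so ZT runs at -8.4° + (180° − 87.3°) = 84.30° from the x-axis; with |ZT| = 21.8, T = Z + 21.8·(cos 84.30°, sin 84.30°) = (43.52, 15.59). The perpendicularity gives TA at right angles to ZT; with |TA| = 15.6 on the right of ZT, A = T + 15.6·(0.9951, -0.09932) = (59.04, 14.04). Then |RA| = |A − R| = 60.69.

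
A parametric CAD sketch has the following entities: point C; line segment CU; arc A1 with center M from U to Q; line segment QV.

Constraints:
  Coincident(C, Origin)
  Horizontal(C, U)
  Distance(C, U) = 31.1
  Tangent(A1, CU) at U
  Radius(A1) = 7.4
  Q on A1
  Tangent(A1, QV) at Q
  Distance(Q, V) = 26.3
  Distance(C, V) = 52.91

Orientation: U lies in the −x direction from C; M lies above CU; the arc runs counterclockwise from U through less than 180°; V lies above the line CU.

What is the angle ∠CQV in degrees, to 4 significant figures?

153.9°

Checks: |MQ| = 7.400 ✓; ∠(MQ, QV) = 90.00° ✓; |QV| = 26.30 ✓; |CV| = 52.91 ✓.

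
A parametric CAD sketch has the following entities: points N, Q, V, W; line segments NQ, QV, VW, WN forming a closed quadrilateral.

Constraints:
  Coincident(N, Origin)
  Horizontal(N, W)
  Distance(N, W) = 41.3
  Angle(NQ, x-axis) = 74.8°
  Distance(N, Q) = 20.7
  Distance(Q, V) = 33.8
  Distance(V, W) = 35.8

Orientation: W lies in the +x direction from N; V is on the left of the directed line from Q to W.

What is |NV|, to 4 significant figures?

50.11

Checks: |QV| = 33.80 ✓; |VW| = 35.80 ✓.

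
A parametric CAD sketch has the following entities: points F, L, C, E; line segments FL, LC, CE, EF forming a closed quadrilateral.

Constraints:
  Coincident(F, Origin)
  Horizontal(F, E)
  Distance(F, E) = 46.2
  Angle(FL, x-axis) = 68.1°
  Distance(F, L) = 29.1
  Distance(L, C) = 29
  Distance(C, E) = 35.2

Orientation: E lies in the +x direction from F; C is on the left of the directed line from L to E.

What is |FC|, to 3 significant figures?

51.9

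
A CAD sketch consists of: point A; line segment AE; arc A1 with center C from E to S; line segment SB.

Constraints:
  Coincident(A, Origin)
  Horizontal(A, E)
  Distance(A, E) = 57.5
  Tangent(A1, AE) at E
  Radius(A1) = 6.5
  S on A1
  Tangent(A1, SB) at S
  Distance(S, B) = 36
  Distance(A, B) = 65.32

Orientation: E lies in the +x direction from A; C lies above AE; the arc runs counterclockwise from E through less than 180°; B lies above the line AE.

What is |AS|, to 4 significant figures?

64.14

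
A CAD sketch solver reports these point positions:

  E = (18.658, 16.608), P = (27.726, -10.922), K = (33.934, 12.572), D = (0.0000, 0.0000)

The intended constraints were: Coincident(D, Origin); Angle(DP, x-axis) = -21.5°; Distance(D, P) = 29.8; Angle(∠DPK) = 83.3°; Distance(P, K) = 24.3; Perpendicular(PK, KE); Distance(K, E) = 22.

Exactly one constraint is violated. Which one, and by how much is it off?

Distance(K, E) = 22 — off by 6.20.

D = (0.00, 0.00) ✓; DP at -21.50° ✓; |DP| = 29.80 ✓; ∠DPK = 83.30° ✓; |PK| = 24.30 ✓; ∠(PK, KE) = 90.00° ✓; |KE| = 15.80 ✗.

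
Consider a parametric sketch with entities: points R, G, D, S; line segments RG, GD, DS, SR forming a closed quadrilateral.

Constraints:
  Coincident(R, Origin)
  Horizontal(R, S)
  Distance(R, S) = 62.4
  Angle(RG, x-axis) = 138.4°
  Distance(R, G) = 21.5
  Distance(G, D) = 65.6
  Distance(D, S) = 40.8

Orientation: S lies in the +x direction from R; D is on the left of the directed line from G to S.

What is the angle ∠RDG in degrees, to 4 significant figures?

18.88°

R is at the origin; R and S share the same y with |RS| = 62.4 and S in +x, so S = (62.4, 0). RG runs at 138.4° with |RG| = 21.5, so G = (-16.08, 14.27). D is determined by |GD| = 65.6 and |DS| = 40.8 together: it lies at the intersection of circle(G, 65.6) and circle(S, 40.8). With |GS| = 79.77, the foot of the radical line on GS is 56.42 from G and the perpendicular offset is √(65.6² − 56.42²) = 33.46. Taking the left-of-GS solution: D = (45.42, 37.10).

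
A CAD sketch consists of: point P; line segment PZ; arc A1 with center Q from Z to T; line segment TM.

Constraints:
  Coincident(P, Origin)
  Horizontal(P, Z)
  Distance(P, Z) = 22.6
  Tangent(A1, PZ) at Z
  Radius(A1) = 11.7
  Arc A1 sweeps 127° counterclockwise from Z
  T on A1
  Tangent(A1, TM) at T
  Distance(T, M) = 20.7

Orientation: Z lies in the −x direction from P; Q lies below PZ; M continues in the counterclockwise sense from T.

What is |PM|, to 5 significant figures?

40.298

On A1, Z sits at bearing 90° from Q; a 127° counterclockwise sweep puts T at bearing 217°, so T = Q + 11.7·(cos 217°, sin 217°) = (-31.944, -18.741). A1 meets TM tangentially, so QT is at right angles to TM, so TM runs along (−sin 217°, cos 217°); with |TM| = 20.7, M = (-19.486, -35.273). Then |PM| = |M − P| = 40.298.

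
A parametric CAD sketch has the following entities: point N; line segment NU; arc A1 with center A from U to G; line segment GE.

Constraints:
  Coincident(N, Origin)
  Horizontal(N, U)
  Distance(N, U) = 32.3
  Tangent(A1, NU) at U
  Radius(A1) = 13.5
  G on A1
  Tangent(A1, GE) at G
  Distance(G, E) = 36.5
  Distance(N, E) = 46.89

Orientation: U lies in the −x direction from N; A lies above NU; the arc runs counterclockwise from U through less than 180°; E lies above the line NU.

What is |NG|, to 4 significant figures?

21.77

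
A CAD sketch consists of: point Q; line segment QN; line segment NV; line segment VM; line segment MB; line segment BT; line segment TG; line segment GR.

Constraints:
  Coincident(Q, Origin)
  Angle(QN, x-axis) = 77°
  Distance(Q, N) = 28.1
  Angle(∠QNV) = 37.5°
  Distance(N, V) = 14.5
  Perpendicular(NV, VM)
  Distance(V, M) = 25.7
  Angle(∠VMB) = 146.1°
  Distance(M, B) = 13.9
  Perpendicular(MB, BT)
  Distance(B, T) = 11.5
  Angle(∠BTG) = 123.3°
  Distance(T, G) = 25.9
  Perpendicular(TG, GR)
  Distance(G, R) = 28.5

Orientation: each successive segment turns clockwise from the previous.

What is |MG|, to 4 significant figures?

26.86

Q is at the origin; QN runs at 77.0° with length 28.1, so N = (6.321, 27.38). ∠QNV = 37.5° gives NV at -65.50° from the x-axis; with |NV| = 14.5, V = (12.33, 14.19). The perpendicularity gives VM at right angles to NV, so VM runs at -155.5°; with |VM| = 25.7, M = (-11.05, 3.528). ∠VMB = 146.1° gives MB at 170.6° from the x-axis; with |MB| = 13.9, B = (-24.77, 5.798). The perpendicularity gives BT at right angles to MB, so BT runs at 80.60°; with |BT| = 11.5, T = (-22.89, 17.14). ∠BTG = 123.3° gives TG at 23.90° from the x-axis; with |TG| = 25.9, G = (0.7922, 27.64). Then |MG| = |G − M| = 26.86.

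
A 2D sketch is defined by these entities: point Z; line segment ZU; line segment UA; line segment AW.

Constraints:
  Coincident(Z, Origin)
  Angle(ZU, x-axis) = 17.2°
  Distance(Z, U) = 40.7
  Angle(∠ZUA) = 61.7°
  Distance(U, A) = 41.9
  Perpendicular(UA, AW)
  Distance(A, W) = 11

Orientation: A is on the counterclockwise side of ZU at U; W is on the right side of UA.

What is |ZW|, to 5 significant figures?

52.005

Z is at the origin; ZU runs at 17.2° with length 40.7, so U = 40.7·(cos 17.2°, sin 17.2°) = (38.880, 12.035). ∠ZUA = 61.7°, so UA runs at 17.2° + (180° − 61.7°) = 135.50° from the x-axis; with |UA| = 41.9, A = U + 41.9·(cos 135.50°, sin 135.50°) = (8.9946, 41.403). The perpendicularity gives AW at right angles to UA; with |AW| = 11.0 on the right of UA, W = A + 11.0·(0.70091, 0.71325) = (16.705, 49.249). Then |ZW| = |W − Z| = 52.005.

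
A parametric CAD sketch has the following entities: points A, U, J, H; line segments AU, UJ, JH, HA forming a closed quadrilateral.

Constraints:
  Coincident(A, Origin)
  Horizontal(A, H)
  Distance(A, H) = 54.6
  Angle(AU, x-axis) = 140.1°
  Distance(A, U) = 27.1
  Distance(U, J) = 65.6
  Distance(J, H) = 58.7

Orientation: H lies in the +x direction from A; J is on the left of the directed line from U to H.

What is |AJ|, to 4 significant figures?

63.95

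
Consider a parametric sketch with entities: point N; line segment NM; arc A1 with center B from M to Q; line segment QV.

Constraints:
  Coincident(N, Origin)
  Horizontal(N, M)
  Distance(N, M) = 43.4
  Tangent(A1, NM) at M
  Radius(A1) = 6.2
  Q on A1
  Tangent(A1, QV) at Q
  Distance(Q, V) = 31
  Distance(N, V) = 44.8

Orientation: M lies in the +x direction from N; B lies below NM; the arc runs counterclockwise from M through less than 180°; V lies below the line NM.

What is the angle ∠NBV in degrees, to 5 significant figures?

70.739°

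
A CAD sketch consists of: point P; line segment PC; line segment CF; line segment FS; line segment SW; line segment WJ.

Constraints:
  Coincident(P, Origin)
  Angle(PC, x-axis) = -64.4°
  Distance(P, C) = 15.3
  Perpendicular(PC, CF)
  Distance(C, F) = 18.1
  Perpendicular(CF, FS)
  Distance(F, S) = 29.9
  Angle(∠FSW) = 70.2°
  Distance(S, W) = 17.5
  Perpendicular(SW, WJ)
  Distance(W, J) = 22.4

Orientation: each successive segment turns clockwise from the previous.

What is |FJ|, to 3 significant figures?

9.34

∠FSW = 70.2° gives SW at 5.80° from the x-axis; with |SW| = 17.5, W = (-5.22, 7.11). SW ⟂ WJ, so WJ runs at -84.2°; with |WJ| = 22.4, J = (-2.96, -15.2). Then |FJ| = |J − F| = 9.34.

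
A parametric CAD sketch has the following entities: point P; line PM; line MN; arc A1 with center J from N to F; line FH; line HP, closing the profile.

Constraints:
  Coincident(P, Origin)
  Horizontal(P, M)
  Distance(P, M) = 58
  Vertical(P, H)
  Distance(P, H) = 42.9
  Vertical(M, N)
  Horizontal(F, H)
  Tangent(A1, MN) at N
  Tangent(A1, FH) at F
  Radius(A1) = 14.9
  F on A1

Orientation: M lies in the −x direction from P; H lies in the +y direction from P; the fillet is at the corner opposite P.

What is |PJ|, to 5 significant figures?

51.397

P is at the origin; PM is horizontal with |PM| = 58.0 and M on the −x side, so M = (-58.000, 0.0000). P and H share the same x with |PH| = 42.9 and H on the +y side, so H = (0.0000, 42.900). The virtual corner opposite P is at (-58.000, 42.900). The tangent condition forces JN to be normal to MN and since A1 is tangent to FH there, JF ⟂ FH, with radius 14.9, so the center J sits 14.9 in from both sides at J = (-43.100, 28.000). Then |PJ| = |J − P| = 51.397.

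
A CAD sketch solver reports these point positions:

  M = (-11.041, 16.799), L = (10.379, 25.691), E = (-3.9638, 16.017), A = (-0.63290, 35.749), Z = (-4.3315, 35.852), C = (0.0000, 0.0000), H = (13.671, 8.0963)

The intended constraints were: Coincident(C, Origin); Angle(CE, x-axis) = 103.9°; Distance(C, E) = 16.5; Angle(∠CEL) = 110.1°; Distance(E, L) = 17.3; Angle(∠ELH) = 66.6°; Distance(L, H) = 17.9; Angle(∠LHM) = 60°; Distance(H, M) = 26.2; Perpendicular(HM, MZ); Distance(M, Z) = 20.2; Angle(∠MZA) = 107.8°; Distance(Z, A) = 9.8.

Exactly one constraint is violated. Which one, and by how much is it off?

Distance(Z, A) = 9.8 — off by 6.10.

C = (0.00, 0.00) ✓; CE at 103.9° ✓; |CE| = 16.50 ✓; ∠CEL = 110.1° ✓; |EL| = 17.30 ✓; ∠ELH = 66.60° ✓; |LH| = 17.90 ✓; ∠LHM = 60.00° ✓; |HM| = 26.20 ✓; ∠(HM, MZ) = 90.00° ✓; |MZ| = 20.20 ✓; ∠MZA = 107.8° ✓; |ZA| = 3.700 ✗.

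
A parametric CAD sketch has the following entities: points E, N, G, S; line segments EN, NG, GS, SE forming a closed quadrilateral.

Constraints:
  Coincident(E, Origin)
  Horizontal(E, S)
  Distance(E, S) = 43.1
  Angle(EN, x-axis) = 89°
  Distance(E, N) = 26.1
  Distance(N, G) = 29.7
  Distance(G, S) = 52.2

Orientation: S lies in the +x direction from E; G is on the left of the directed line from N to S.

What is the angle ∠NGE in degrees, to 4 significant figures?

20.16°

E is at the origin; E and S share the same y with |ES| = 43.1 and S in +x, so S = (43.1, 0). EN runs at 89.0° with |EN| = 26.1, so N = (0.4555, 26.10). G is determined by |NG| = 29.7 and |GS| = 52.2 together: it lies at the intersection of circle(N, 29.7) and circle(S, 52.2). With |NS| = 50.00, the foot of the radical line on NS is 6.569 from N and the perpendicular offset is √(29.7² − 6.569²) = 28.96. Taking the left-of-NS solution: G = (21.18, 47.37).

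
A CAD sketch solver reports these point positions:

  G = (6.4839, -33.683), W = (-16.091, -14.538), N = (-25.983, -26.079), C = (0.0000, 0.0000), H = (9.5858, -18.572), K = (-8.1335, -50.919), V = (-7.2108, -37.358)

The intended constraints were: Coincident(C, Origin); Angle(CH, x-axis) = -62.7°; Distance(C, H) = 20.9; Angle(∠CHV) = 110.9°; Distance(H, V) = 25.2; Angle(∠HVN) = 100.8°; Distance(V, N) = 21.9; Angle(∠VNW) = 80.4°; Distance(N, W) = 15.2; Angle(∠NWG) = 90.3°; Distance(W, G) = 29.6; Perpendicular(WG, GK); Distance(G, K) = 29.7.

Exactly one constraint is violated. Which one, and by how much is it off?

Distance(G, K) = 29.7 — off by 7.10.

C = (0.00, 0.00) ✓; CH at -62.70° ✓; |CH| = 20.90 ✓; ∠CHV = 110.9° ✓; |HV| = 25.20 ✓; ∠HVN = 100.8° ✓; |VN| = 21.90 ✓; ∠VNW = 80.40° ✓; |NW| = 15.20 ✓; ∠NWG = 90.30° ✓; |WG| = 29.60 ✓; ∠(WG, GK) = 90.00° ✓; |GK| = 22.60 ✗.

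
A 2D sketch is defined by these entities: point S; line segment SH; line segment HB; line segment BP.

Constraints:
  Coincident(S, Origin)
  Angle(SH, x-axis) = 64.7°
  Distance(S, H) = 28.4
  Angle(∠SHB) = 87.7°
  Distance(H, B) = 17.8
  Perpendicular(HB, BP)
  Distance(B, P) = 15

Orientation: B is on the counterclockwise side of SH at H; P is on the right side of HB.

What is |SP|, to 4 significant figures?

46.47

S is at the origin; SH runs at 64.7° with length 28.4, so H = 28.4·(cos 64.7°, sin 64.7°) = (12.14, 25.68). ∠SHB = 87.7°, so HB runs at 64.7° + (180° − 87.7°) = 157.0° from the x-axis; with |HB| = 17.8, B = H + 17.8·(cos 157.0°, sin 157.0°) = (-4.248, 32.63). HB is perpendicular to BP; with |BP| = 15.0 on the right of HB, P = B + 15.0·(0.3907, 0.9205) = (1.613, 46.44). Then |SP| = |P − S| = 46.47.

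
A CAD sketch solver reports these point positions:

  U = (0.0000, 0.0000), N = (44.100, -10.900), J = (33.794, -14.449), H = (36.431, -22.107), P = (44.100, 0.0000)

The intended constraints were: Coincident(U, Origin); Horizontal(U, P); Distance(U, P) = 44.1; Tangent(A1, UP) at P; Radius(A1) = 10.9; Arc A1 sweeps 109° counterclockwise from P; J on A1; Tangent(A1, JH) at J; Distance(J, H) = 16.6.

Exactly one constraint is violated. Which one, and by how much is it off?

Distance(J, H) = 16.6 — off by 8.50.

U = (0.00, 0.00) ✓; U.y = 0.00, P.y = 0.00 ✓; |UP| = 44.10 ✓; ∠(NP, PU) = 90.00° ✓; |NP| = 10.90 ✓; bearing(N→J) − bearing(N→P) = 109.0° ✓; |NJ| = 10.90 ✓; ∠(NJ, JH) = 90.00° ✓; |JH| = 8.099 ✗.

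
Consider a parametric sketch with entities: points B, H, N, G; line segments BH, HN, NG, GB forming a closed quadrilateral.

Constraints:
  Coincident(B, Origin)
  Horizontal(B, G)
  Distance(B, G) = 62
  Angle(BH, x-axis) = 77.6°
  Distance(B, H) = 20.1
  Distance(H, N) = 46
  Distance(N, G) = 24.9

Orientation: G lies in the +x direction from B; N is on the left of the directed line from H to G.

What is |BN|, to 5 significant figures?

54.844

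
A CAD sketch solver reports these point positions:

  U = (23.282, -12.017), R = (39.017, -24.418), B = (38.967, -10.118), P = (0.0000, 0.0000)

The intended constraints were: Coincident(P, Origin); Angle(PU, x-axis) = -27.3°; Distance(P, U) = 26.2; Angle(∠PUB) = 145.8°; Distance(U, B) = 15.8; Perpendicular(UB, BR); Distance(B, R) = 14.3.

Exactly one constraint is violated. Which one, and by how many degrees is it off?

Perpendicular(UB, BR) — off by 6.70°.

P = (0.00, 0.00) ✓; PU at -27.30° ✓; |PU| = 26.20 ✓; ∠PUB = 145.8° ✓; |UB| = 15.80 ✓; ∠(UB, BR) = 96.70° ✗; |BR| = 14.30 ✓.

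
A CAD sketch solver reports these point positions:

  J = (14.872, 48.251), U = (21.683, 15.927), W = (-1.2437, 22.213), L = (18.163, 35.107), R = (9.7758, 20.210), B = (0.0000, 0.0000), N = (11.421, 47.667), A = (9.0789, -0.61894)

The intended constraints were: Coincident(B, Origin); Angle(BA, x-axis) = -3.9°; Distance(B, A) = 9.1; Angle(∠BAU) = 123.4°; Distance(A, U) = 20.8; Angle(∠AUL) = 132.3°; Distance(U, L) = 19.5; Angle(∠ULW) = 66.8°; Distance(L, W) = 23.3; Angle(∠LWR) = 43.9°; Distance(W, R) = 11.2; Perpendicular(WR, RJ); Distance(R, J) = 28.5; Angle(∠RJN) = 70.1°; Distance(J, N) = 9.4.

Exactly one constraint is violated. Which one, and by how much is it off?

Distance(J, N) = 9.4 — off by 5.90.

B = (0.00, 0.00) ✓; BA at -3.900° ✓; |BA| = 9.100 ✓; ∠BAU = 123.4° ✓; |AU| = 20.80 ✓; ∠AUL = 132.3° ✓; |UL| = 19.50 ✓; ∠ULW = 66.80° ✓; |LW| = 23.30 ✓; ∠LWR = 43.90° ✓; |WR| = 11.20 ✓; ∠(WR, RJ) = 90.00° ✓; |RJ| = 28.50 ✓; ∠RJN = 70.09° ✓; |JN| = 3.500 ✗.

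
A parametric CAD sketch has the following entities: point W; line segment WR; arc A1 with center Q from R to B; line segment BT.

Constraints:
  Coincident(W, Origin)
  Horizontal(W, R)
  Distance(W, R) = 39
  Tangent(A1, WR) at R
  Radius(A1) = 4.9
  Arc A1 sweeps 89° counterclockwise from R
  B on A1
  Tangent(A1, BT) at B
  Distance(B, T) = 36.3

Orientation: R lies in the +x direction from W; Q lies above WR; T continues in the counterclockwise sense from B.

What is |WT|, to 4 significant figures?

60.61

W is at the origin; WR is horizontal with |WR| = 39.0 and R on the +x side, so R = (39.00, 0.000). Since A1 is tangent to WR there, QR ⟂ WR, so Q = R + (0, 4.9) = (39.00, 4.900). On A1, R sits at bearing -90° from Q; an 89° counterclockwise sweep puts B at bearing -1°, so B = Q + 4.9·(cos -1°, sin -1°) = (43.90, 4.814). Since A1 is tangent to BT there, QB ⟂ BT, so BT runs along (−sin -1°, cos -1°); with |BT| = 36.3, T = (44.53, 41.11). Then |WT| = |T − W| = 60.61.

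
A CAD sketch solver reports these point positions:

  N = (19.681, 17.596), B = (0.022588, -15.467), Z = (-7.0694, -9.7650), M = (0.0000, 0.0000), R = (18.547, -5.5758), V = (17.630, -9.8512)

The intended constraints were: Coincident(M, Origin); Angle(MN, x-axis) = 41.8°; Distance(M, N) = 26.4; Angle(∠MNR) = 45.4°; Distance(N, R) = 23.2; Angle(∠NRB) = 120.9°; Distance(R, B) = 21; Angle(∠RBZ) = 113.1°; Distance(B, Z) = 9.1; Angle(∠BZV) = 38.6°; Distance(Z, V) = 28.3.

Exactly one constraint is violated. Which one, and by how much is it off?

Distance(Z, V) = 28.3 — off by 3.60.

M = (0.00, 0.00) ✓; MN at 41.80° ✓; |MN| = 26.40 ✓; ∠MNR = 45.40° ✓; |NR| = 23.20 ✓; ∠NRB = 120.9° ✓; |RB| = 21.00 ✓; ∠RBZ = 113.1° ✓; |BZ| = 9.100 ✓; ∠BZV = 38.60° ✓; |ZV| = 24.70 ✗.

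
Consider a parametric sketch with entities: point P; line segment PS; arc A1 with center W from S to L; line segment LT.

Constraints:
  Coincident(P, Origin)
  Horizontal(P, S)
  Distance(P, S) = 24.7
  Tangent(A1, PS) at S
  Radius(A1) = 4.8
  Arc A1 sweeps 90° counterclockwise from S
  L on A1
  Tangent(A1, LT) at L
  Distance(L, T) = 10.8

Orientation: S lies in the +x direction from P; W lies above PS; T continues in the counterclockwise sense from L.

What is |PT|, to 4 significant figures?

33.37

P is at the origin; PS is horizontal with |PS| = 24.7 and S on the +x side, so S = (24.70, 0.000). The tangent condition forces WS to be normal to PS, so W = S + (0, 4.8) = (24.70, 4.800). On A1, S sits at bearing -90° from W; a 90° counterclockwise sweep puts L at bearing 0°, so L = W + 4.8·(cos 0°, sin 0°) = (29.50, 4.800). Tangency of A1 to LT means the radius WL is perpendicular to LT, so LT runs along (−sin 0°, cos 0°); with |LT| = 10.8, T = (29.50, 15.60). Then |PT| = |T − P| = 33.37.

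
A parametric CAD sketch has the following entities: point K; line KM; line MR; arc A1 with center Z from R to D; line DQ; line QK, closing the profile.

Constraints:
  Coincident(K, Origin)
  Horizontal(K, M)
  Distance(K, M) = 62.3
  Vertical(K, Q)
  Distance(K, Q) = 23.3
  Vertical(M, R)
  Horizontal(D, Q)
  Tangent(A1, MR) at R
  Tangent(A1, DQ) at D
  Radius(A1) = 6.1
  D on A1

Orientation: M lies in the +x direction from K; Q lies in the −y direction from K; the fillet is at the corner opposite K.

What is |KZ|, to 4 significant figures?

58.77

KQ is vertical with |KQ| = 23.3 and Q on the −y side, so Q = (0.000, -23.30). The virtual corner opposite K is at (62.30, -23.30). Since A1 is tangent to MR there, ZR ⟂ MR and A1 meets DQ tangentially, so ZD is at right angles to DQ, with radius 6.1, so the center Z sits 6.1 in from both sides at Z = (56.20, -17.20). Then |KZ| = |Z − K| = 58.77.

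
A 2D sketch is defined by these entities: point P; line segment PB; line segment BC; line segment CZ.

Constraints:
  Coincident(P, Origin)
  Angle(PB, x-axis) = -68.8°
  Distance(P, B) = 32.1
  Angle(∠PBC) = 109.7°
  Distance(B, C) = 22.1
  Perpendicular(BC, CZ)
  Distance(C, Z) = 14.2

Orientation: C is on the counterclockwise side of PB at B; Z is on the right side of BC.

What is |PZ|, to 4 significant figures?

55.29

P is at the origin; PB runs at -68.8° with length 32.1, so B = 32.1·(cos -68.8°, sin -68.8°) = (11.61, -29.93). ∠PBC = 109.7°, so BC runs at -68.8° + (180° − 109.7°) = 1.500° from the x-axis; with |BC| = 22.1, C = B + 22.1·(cos 1.500°, sin 1.500°) = (33.70, -29.35). BC is perpendicular to CZ; with |CZ| = 14.2 on the right of BC, Z = C + 14.2·(0.02618, -0.9997) = (34.07, -43.54). Then |PZ| = |Z − P| = 55.29.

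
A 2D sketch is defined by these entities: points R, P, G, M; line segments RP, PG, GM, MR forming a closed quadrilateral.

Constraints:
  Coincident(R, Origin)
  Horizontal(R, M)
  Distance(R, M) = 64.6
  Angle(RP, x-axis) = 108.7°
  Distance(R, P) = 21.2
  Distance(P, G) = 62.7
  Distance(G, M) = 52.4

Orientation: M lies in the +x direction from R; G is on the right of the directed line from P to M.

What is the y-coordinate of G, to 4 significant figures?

-34.08

R is at the origin; RM is horizontal with |RM| = 64.6 and M in +x, so M = (64.6, 0). RP runs at 108.7° with |RP| = 21.2, so P = (-6.797, 20.08). G is determined by |PG| = 62.7 and |GM| = 52.4 together: it lies at the intersection of circle(P, 62.7) and circle(M, 52.4). With |PM| = 74.17, the foot of the radical line on PM is 45.08 from P and the perpendicular offset is √(62.7² − 45.08²) = 43.58. Taking the right-of-PM solution: G = (24.80, -34.08).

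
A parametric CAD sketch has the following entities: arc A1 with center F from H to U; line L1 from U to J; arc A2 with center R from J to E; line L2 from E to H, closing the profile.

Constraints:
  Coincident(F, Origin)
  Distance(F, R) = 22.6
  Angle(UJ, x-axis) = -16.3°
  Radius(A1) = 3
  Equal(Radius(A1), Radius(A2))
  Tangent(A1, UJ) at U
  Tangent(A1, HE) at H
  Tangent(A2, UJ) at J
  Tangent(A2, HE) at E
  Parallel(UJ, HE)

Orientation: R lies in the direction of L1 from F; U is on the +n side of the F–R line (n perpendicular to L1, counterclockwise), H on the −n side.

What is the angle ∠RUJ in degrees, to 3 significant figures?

7.56°

The slot axis is L1's direction at -16.3°, so u = (cos -16.3°, sin -16.3°) = (0.960, -0.281) and n = (−sin -16.3°, cos -16.3°) = (0.281, 0.960). F is at the origin and R lies 22.6 along u from F, so R = 22.6·u = (21.7, -6.34). Tangency of A1 to both parallel lines with radius 3.0 puts U and H at F ± 3.0·n: U = (0.842, 2.88), H = (-0.842, -2.88). Equal radii place J and E the same way about R: J = R + 3.0·n = (22.5, -3.46), E = R − 3.0·n = (20.8, -9.22). Then cos ∠RUJ = UR·UJ / (|UR||UJ|), giving 7.56°.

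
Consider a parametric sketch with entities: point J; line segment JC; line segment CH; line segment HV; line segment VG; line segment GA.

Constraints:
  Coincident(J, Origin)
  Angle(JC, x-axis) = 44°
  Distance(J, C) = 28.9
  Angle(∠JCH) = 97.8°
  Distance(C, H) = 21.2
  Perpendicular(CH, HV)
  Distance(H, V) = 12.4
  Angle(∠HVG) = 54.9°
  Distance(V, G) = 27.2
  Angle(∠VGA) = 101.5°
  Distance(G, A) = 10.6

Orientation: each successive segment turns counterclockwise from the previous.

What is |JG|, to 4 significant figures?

32.00

J is at the origin; JC runs at 44.0° with length 28.9, so C = (20.79, 20.08). ∠JCH = 97.8° gives CH at 126.2° from the x-axis; with |CH| = 21.2, H = (8.268, 37.18). The perpendicularity gives HV at right angles to CH, so HV runs at -143.8°; with |HV| = 12.4, V = (-1.738, 29.86). ∠HVG = 54.9° gives VG at -18.70° from the x-axis; with |VG| = 27.2, G = (24.03, 21.14). Then |JG| = |G − J| = 32.00.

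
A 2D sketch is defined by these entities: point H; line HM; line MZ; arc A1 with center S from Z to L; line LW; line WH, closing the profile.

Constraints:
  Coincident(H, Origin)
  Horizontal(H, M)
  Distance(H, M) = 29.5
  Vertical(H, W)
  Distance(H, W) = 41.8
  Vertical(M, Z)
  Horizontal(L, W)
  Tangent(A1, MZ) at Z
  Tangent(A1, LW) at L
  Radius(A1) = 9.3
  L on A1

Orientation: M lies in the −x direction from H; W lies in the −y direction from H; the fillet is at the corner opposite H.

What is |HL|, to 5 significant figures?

46.425

H is at the origin; HM is horizontal with |HM| = 29.5 and M on the −x side, so M = (-29.500, 0.0000). H and W share the same x with |HW| = 41.8 and W on the −y side, so W = (0.0000, -41.800). The virtual corner opposite H is at (-29.500, -41.800). A1 meets MZ tangentially, so SZ is at right angles to MZ and A1 meets LW tangentially, so SL is at right angles to LW, with radius 9.3, so the center S sits 9.3 in from both sides at S = (-20.200, -32.500). That places the tangent points at Z = (-29.500, -32.500) on MZ and L = (-20.200, -41.800) on LW. Then |HL| = |L − H| = 46.425.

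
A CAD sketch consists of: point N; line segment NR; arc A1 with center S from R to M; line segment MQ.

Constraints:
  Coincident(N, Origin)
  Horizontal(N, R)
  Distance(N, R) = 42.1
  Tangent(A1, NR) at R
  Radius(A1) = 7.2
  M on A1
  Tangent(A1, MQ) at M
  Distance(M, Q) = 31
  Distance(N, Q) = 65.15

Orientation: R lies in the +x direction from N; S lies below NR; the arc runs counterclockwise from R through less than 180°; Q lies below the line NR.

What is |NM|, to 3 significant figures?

37.9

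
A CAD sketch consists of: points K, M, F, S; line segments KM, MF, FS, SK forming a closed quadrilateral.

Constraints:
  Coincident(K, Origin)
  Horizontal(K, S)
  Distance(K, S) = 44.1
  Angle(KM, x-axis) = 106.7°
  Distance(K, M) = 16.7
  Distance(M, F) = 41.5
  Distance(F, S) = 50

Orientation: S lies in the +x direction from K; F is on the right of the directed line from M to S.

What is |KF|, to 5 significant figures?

25.131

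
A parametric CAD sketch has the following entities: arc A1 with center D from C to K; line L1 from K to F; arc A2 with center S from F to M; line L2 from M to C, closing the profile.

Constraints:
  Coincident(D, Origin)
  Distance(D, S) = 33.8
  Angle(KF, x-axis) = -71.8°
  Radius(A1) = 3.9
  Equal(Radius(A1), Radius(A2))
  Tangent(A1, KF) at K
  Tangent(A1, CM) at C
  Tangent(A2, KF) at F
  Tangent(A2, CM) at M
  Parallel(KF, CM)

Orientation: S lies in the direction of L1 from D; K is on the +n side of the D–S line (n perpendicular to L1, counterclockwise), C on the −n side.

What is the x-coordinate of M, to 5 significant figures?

6.8520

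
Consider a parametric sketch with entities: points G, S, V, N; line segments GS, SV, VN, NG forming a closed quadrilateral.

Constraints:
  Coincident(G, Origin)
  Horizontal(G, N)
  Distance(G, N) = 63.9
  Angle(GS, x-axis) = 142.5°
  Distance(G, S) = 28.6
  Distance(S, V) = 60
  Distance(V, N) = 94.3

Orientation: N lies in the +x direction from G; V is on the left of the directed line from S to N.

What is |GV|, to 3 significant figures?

71.8

Checks: |SV| = 60.00 ✓; |VN| = 94.30 ✓.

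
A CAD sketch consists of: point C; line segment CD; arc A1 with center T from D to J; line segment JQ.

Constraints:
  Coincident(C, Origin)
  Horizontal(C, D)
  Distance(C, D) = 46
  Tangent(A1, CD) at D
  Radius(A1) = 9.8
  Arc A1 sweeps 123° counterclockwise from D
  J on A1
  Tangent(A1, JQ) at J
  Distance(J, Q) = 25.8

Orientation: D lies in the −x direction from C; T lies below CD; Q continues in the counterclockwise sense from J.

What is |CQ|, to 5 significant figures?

54.459

C is at the origin; C and D share the same y with |CD| = 46.0 and D on the −x side, so D = (-46.000, 0.0000). A1 meets CD tangentially, so TD is at right angles to CD, so T = D + (0, -9.8) = (-46.000, -9.8000). On A1, D sits at bearing 90° from T; a 123° counterclockwise sweep puts J at bearing 213°, so J = T + 9.8·(cos 213°, sin 213°) = (-54.219, -15.137). A1 meets JQ tangentially, so TJ is at right angles to JQ, so JQ runs along (−sin 213°, cos 213°); with |JQ| = 25.8, Q = (-40.167, -36.775). Then |CQ| = |Q − C| = 54.459.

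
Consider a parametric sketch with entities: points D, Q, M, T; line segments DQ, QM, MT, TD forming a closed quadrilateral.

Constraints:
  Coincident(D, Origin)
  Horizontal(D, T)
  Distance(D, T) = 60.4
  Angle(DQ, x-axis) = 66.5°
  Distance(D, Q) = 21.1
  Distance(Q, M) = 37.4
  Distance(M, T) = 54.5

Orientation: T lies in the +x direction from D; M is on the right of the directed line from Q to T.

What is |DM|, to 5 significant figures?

20.154

Checks: |QM| = 37.40 ✓; |MT| = 54.50 ✓.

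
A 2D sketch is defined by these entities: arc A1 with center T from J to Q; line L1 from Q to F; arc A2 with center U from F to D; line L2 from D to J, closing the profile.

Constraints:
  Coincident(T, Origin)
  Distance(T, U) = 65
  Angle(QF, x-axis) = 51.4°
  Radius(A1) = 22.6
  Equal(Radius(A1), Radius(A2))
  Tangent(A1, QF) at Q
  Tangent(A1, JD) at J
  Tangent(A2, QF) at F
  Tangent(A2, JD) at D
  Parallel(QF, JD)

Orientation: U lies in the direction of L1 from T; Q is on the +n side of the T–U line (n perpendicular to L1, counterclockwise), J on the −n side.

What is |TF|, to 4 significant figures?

68.82

The slot axis is L1's direction at 51.4°, so u = (cos 51.4°, sin 51.4°) = (0.6239, 0.7815) and n = (−sin 51.4°, cos 51.4°) = (-0.7815, 0.6239). T is at the origin and U lies 65.0 along u from T, so U = 65.0·u = (40.55, 50.80). Tangency of A1 to both parallel lines with radius 22.6 puts Q and J at T ± 22.6·n: Q = (-17.66, 14.10), J = (17.66, -14.10). Equal radii place F and D the same way about U: F = U + 22.6·n = (22.89, 64.90), D = U − 22.6·n = (58.21, 36.70). Then |TF| = |F − T| = 68.82.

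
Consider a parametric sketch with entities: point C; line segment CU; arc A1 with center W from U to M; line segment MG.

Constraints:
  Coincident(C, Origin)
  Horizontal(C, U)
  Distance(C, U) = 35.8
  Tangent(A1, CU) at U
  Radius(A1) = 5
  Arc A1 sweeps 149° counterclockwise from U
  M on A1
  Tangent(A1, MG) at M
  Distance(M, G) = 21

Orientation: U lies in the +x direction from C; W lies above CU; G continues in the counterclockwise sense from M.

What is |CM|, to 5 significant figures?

39.483

C is at the origin; CU is horizontal with |CU| = 35.8 and U on the +x side, so U = (35.800, 0.0000). Tangency of A1 to CU means the radius WU is perpendicular to CU, so W = U + (0, 5) = (35.800, 5.0000). On A1, U sits at bearing -90° from W; a 149° counterclockwise sweep puts M at bearing 59°, so M = W + 5.0·(cos 59°, sin 59°) = (38.375, 9.2858). Then |CM| = |M − C| = 39.483.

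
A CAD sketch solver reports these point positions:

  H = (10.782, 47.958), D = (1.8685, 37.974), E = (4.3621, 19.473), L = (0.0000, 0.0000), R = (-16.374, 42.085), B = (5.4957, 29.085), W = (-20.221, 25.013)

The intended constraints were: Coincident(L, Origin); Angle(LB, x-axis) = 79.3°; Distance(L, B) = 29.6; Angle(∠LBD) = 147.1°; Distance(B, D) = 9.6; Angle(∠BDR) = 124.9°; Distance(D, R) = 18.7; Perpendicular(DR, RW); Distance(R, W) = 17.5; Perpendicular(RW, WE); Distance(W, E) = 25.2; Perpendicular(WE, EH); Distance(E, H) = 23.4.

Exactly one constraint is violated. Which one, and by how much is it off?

Distance(E, H) = 23.4 — off by 5.80.

L = (0.00, 0.00) ✓; LB at 79.30° ✓; |LB| = 29.60 ✓; ∠LBD = 147.1° ✓; |BD| = 9.601 ✓; ∠BDR = 124.9° ✓; |DR| = 18.70 ✓; ∠(DR, RW) = 90.00° ✓; |RW| = 17.50 ✓; ∠(RW, WE) = 90.00° ✓; |WE| = 25.20 ✓; ∠(WE, EH) = 90.00° ✓; |EH| = 29.20 ✗.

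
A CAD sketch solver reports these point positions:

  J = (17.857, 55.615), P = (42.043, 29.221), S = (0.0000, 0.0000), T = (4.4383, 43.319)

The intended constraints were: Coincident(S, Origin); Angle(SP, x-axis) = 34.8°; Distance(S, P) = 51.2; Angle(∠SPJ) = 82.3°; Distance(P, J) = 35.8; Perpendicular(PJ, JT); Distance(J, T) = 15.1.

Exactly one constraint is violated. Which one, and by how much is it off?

Distance(J, T) = 15.1 — off by 3.10.

S = (0.00, 0.00) ✓; SP at 34.80° ✓; |SP| = 51.20 ✓; ∠SPJ = 82.30° ✓; |PJ| = 35.80 ✓; ∠(PJ, JT) = 90.00° ✓; |JT| = 18.20 ✗.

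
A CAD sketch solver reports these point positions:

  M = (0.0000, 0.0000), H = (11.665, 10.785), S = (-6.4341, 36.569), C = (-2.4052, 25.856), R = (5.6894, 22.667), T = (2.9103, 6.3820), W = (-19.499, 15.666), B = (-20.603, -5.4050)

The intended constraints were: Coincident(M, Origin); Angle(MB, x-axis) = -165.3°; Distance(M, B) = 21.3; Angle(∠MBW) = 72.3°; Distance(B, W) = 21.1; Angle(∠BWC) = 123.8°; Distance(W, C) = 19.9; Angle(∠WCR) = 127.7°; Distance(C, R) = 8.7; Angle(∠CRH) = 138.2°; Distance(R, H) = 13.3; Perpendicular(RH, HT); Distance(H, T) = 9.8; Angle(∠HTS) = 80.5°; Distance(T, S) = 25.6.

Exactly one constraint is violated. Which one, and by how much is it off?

Distance(T, S) = 25.6 — off by 6.00.

M = (0.00, 0.00) ✓; MB at -165.3° ✓; |MB| = 21.30 ✓; ∠MBW = 72.30° ✓; |BW| = 21.10 ✓; ∠BWC = 123.8° ✓; |WC| = 19.90 ✓; ∠WCR = 127.7° ✓; |CR| = 8.700 ✓; ∠CRH = 138.2° ✓; |RH| = 13.30 ✓; ∠(RH, HT) = 90.00° ✓; |HT| = 9.800 ✓; ∠HTS = 80.50° ✓; |TS| = 31.60 ✗.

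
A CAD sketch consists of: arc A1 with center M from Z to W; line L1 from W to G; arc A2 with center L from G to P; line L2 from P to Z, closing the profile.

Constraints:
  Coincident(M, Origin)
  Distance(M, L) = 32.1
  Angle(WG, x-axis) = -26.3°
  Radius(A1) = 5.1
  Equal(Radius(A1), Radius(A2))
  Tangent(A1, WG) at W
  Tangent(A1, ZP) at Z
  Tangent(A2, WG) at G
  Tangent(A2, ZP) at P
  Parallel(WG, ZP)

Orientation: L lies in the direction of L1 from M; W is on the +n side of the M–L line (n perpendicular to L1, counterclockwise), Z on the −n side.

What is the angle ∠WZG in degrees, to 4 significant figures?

72.37°

The slot axis is L1's direction at -26.3°, so u = (cos -26.3°, sin -26.3°) = (0.8965, -0.4431) and n = (−sin -26.3°, cos -26.3°) = (0.4431, 0.8965). M is at the origin and L lies 32.1 along u from M, so L = 32.1·u = (28.78, -14.22). Tangency of A1 to both parallel lines with radius 5.1 puts W and Z at M ± 5.1·n: W = (2.260, 4.572), Z = (-2.260, -4.572). Equal radii place G and P the same way about L: G = L + 5.1·n = (31.04, -9.651), P = L − 5.1·n = (26.52, -18.79). Then cos ∠WZG = ZW·ZG / (|ZW||ZG|), giving 72.37°.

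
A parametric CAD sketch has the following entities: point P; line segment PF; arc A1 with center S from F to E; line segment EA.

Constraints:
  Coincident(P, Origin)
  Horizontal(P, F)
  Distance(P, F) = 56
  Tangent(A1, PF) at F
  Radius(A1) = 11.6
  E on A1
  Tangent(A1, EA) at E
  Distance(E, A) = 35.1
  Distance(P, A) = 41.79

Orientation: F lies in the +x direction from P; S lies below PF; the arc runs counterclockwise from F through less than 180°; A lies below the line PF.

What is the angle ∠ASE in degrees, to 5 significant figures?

71.712°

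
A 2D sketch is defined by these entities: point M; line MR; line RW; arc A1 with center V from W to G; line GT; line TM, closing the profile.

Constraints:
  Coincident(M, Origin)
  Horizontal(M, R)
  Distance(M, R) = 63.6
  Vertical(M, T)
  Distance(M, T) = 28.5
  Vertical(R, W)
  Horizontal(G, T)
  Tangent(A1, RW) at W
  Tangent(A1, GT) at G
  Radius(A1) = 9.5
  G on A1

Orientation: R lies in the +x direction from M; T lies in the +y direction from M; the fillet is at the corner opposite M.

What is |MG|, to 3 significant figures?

61.1

M is at the origin; MR is horizontal with |MR| = 63.6 and R on the +x side, so R = (63.6, 0.00). M and T share the same x with |MT| = 28.5 and T on the +y side, so T = (0.00, 28.5). The virtual corner opposite M is at (63.6, 28.5). A1 meets RW tangentially, so VW is at right angles to RW and the tangent condition forces VG to be normal to GT, with radius 9.5, so the center V sits 9.5 in from both sides at V = (54.1, 19.0). That places the tangent points at W = (63.6, 19.0) on RW and G = (54.1, 28.5) on GT. Then |MG| = |G − M| = 61.1.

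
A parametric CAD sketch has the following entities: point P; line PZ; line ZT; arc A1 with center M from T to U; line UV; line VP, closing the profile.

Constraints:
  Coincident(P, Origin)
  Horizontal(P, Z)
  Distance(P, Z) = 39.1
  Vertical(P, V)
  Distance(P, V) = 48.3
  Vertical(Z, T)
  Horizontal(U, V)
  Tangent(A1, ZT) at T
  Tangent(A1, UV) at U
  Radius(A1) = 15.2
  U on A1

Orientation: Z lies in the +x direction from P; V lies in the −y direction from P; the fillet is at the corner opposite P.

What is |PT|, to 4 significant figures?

51.23

P is at the origin; PZ is horizontal with |PZ| = 39.1 and Z on the +x side, so Z = (39.10, 0.000). PV is vertical with |PV| = 48.3 and V on the −y side, so V = (0.000, -48.30). The virtual corner opposite P is at (39.10, -48.30). Since A1 is tangent to ZT there, MT ⟂ ZT and since A1 is tangent to UV there, MU ⟂ UV, with radius 15.2, so the center M sits 15.2 in from both sides at M = (23.90, -33.10). That places the tangent points at T = (39.10, -33.10) on ZT and U = (23.90, -48.30) on UV. Then |PT| = |T − P| = 51.23.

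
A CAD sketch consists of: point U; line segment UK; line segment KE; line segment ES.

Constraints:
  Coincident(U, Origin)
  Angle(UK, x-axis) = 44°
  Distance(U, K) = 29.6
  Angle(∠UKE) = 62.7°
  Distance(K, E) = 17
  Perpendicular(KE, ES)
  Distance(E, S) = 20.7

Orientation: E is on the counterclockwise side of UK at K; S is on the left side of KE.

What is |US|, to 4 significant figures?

6.566

U is at the origin; UK runs at 44.0° with length 29.6, so K = 29.6·(cos 44.0°, sin 44.0°) = (21.29, 20.56). ∠UKE = 62.7°, so KE runs at 44.0° + (180° − 62.7°) = 161.3° from the x-axis; with |KE| = 17.0, E = K + 17.0·(cos 161.3°, sin 161.3°) = (5.190, 26.01). The perpendicularity gives ES at right angles to KE; with |ES| = 20.7 on the left of KE, S = E + 20.7·(-0.3206, -0.9472) = (-1.447, 6.405). Then |US| = |S − U| = 6.566.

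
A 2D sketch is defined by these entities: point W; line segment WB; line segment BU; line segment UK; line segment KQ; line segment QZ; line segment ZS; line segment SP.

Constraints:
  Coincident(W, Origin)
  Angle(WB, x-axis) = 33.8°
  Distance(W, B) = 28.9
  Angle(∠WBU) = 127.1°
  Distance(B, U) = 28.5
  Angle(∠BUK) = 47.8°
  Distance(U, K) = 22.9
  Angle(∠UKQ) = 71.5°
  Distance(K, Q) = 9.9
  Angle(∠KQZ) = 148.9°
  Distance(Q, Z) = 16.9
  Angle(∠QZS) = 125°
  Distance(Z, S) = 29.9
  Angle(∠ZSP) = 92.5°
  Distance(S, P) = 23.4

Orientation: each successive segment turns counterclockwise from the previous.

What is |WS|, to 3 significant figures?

70.2

W is at the origin; WB runs at 33.8° with length 28.9, so B = (24.0, 16.1). ∠WBU = 127.1° gives BU at 86.7° from the x-axis; with |BU| = 28.5, U = (25.7, 44.5). ∠BUK = 47.8° gives UK at -141° from the x-axis; with |UK| = 22.9, K = (7.83, 30.1). ∠UKQ = 71.5° gives KQ at -32.6° from the x-axis; with |KQ| = 9.9, Q = (16.2, 24.8). ∠KQZ = 148.9° gives QZ at -1.50° from the x-axis; with |QZ| = 16.9, Z = (33.1, 24.4). ∠QZS = 125.0° gives ZS at 53.5° from the x-axis; with |ZS| = 29.9, S = (50.9, 48.4). Then |WS| = |S − W| = 70.2.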